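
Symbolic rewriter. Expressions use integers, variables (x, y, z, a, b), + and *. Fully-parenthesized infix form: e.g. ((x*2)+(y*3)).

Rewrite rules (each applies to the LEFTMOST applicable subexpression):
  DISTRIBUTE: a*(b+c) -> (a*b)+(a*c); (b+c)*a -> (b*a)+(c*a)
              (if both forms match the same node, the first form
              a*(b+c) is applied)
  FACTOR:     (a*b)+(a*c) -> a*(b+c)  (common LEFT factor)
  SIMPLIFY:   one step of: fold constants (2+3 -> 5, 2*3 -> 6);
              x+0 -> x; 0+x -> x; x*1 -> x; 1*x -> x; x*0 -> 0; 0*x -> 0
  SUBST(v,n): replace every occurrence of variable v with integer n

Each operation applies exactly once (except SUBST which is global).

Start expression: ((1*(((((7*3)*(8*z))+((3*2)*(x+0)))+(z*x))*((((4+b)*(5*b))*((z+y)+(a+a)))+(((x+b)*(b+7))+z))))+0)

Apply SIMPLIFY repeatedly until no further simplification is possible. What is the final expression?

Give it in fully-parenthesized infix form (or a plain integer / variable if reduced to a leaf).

Answer: ((((21*(8*z))+(6*x))+(z*x))*((((4+b)*(5*b))*((z+y)+(a+a)))+(((x+b)*(b+7))+z)))

Derivation:
Start: ((1*(((((7*3)*(8*z))+((3*2)*(x+0)))+(z*x))*((((4+b)*(5*b))*((z+y)+(a+a)))+(((x+b)*(b+7))+z))))+0)
Step 1: at root: ((1*(((((7*3)*(8*z))+((3*2)*(x+0)))+(z*x))*((((4+b)*(5*b))*((z+y)+(a+a)))+(((x+b)*(b+7))+z))))+0) -> (1*(((((7*3)*(8*z))+((3*2)*(x+0)))+(z*x))*((((4+b)*(5*b))*((z+y)+(a+a)))+(((x+b)*(b+7))+z)))); overall: ((1*(((((7*3)*(8*z))+((3*2)*(x+0)))+(z*x))*((((4+b)*(5*b))*((z+y)+(a+a)))+(((x+b)*(b+7))+z))))+0) -> (1*(((((7*3)*(8*z))+((3*2)*(x+0)))+(z*x))*((((4+b)*(5*b))*((z+y)+(a+a)))+(((x+b)*(b+7))+z))))
Step 2: at root: (1*(((((7*3)*(8*z))+((3*2)*(x+0)))+(z*x))*((((4+b)*(5*b))*((z+y)+(a+a)))+(((x+b)*(b+7))+z)))) -> (((((7*3)*(8*z))+((3*2)*(x+0)))+(z*x))*((((4+b)*(5*b))*((z+y)+(a+a)))+(((x+b)*(b+7))+z))); overall: (1*(((((7*3)*(8*z))+((3*2)*(x+0)))+(z*x))*((((4+b)*(5*b))*((z+y)+(a+a)))+(((x+b)*(b+7))+z)))) -> (((((7*3)*(8*z))+((3*2)*(x+0)))+(z*x))*((((4+b)*(5*b))*((z+y)+(a+a)))+(((x+b)*(b+7))+z)))
Step 3: at LLLL: (7*3) -> 21; overall: (((((7*3)*(8*z))+((3*2)*(x+0)))+(z*x))*((((4+b)*(5*b))*((z+y)+(a+a)))+(((x+b)*(b+7))+z))) -> ((((21*(8*z))+((3*2)*(x+0)))+(z*x))*((((4+b)*(5*b))*((z+y)+(a+a)))+(((x+b)*(b+7))+z)))
Step 4: at LLRL: (3*2) -> 6; overall: ((((21*(8*z))+((3*2)*(x+0)))+(z*x))*((((4+b)*(5*b))*((z+y)+(a+a)))+(((x+b)*(b+7))+z))) -> ((((21*(8*z))+(6*(x+0)))+(z*x))*((((4+b)*(5*b))*((z+y)+(a+a)))+(((x+b)*(b+7))+z)))
Step 5: at LLRR: (x+0) -> x; overall: ((((21*(8*z))+(6*(x+0)))+(z*x))*((((4+b)*(5*b))*((z+y)+(a+a)))+(((x+b)*(b+7))+z))) -> ((((21*(8*z))+(6*x))+(z*x))*((((4+b)*(5*b))*((z+y)+(a+a)))+(((x+b)*(b+7))+z)))
Fixed point: ((((21*(8*z))+(6*x))+(z*x))*((((4+b)*(5*b))*((z+y)+(a+a)))+(((x+b)*(b+7))+z)))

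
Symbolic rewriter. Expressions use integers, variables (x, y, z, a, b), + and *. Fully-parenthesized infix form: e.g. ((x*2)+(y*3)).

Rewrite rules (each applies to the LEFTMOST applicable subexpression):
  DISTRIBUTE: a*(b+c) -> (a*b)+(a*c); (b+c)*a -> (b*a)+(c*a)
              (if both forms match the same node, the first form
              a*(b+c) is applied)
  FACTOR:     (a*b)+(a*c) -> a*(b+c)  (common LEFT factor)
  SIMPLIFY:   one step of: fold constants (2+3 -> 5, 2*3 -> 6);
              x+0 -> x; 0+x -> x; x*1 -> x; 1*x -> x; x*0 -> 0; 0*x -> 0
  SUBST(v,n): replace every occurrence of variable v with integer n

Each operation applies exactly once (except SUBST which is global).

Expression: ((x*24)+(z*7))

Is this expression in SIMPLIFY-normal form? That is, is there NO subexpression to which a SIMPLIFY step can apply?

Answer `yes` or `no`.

Expression: ((x*24)+(z*7))
Scanning for simplifiable subexpressions (pre-order)...
  at root: ((x*24)+(z*7)) (not simplifiable)
  at L: (x*24) (not simplifiable)
  at R: (z*7) (not simplifiable)
Result: no simplifiable subexpression found -> normal form.

Answer: yes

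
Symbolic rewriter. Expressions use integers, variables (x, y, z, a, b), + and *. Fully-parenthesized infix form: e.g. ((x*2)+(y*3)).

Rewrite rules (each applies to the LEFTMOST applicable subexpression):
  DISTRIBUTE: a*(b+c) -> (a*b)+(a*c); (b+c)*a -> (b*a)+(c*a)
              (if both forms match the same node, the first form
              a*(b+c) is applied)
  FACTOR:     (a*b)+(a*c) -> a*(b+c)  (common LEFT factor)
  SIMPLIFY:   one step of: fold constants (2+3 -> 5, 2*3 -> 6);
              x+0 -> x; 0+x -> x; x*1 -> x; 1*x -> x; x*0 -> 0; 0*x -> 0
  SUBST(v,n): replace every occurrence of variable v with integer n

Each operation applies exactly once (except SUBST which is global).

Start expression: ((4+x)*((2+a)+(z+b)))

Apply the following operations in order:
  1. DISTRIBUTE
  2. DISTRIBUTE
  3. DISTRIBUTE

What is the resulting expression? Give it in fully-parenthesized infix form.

Start: ((4+x)*((2+a)+(z+b)))
Apply DISTRIBUTE at root (target: ((4+x)*((2+a)+(z+b)))): ((4+x)*((2+a)+(z+b))) -> (((4+x)*(2+a))+((4+x)*(z+b)))
Apply DISTRIBUTE at L (target: ((4+x)*(2+a))): (((4+x)*(2+a))+((4+x)*(z+b))) -> ((((4+x)*2)+((4+x)*a))+((4+x)*(z+b)))
Apply DISTRIBUTE at LL (target: ((4+x)*2)): ((((4+x)*2)+((4+x)*a))+((4+x)*(z+b))) -> ((((4*2)+(x*2))+((4+x)*a))+((4+x)*(z+b)))

Answer: ((((4*2)+(x*2))+((4+x)*a))+((4+x)*(z+b)))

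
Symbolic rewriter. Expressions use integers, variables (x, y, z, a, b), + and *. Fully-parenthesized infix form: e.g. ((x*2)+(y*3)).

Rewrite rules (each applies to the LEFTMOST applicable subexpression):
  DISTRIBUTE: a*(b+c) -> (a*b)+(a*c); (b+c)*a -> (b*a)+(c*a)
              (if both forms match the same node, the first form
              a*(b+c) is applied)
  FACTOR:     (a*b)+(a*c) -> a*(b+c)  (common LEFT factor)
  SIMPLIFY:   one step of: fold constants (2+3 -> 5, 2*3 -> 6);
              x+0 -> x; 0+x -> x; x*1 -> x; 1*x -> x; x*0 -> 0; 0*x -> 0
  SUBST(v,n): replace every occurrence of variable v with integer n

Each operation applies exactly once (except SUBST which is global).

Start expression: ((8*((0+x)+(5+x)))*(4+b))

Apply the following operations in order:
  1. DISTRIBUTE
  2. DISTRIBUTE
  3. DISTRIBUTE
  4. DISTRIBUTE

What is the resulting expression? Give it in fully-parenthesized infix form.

Start: ((8*((0+x)+(5+x)))*(4+b))
Apply DISTRIBUTE at root (target: ((8*((0+x)+(5+x)))*(4+b))): ((8*((0+x)+(5+x)))*(4+b)) -> (((8*((0+x)+(5+x)))*4)+((8*((0+x)+(5+x)))*b))
Apply DISTRIBUTE at LL (target: (8*((0+x)+(5+x)))): (((8*((0+x)+(5+x)))*4)+((8*((0+x)+(5+x)))*b)) -> ((((8*(0+x))+(8*(5+x)))*4)+((8*((0+x)+(5+x)))*b))
Apply DISTRIBUTE at L (target: (((8*(0+x))+(8*(5+x)))*4)): ((((8*(0+x))+(8*(5+x)))*4)+((8*((0+x)+(5+x)))*b)) -> ((((8*(0+x))*4)+((8*(5+x))*4))+((8*((0+x)+(5+x)))*b))
Apply DISTRIBUTE at LLL (target: (8*(0+x))): ((((8*(0+x))*4)+((8*(5+x))*4))+((8*((0+x)+(5+x)))*b)) -> (((((8*0)+(8*x))*4)+((8*(5+x))*4))+((8*((0+x)+(5+x)))*b))

Answer: (((((8*0)+(8*x))*4)+((8*(5+x))*4))+((8*((0+x)+(5+x)))*b))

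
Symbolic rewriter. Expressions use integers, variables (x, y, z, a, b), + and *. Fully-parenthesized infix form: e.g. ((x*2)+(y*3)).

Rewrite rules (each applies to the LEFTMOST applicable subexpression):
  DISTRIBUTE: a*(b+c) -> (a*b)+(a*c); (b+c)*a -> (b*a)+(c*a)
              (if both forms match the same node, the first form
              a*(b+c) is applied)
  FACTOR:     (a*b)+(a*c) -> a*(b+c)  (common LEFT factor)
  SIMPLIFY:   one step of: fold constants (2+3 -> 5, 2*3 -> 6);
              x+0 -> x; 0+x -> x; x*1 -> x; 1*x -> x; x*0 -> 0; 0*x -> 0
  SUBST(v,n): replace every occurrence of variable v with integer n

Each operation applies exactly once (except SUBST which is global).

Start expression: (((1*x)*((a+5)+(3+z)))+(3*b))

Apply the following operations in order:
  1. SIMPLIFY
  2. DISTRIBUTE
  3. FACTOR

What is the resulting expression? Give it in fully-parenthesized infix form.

Start: (((1*x)*((a+5)+(3+z)))+(3*b))
Apply SIMPLIFY at LL (target: (1*x)): (((1*x)*((a+5)+(3+z)))+(3*b)) -> ((x*((a+5)+(3+z)))+(3*b))
Apply DISTRIBUTE at L (target: (x*((a+5)+(3+z)))): ((x*((a+5)+(3+z)))+(3*b)) -> (((x*(a+5))+(x*(3+z)))+(3*b))
Apply FACTOR at L (target: ((x*(a+5))+(x*(3+z)))): (((x*(a+5))+(x*(3+z)))+(3*b)) -> ((x*((a+5)+(3+z)))+(3*b))

Answer: ((x*((a+5)+(3+z)))+(3*b))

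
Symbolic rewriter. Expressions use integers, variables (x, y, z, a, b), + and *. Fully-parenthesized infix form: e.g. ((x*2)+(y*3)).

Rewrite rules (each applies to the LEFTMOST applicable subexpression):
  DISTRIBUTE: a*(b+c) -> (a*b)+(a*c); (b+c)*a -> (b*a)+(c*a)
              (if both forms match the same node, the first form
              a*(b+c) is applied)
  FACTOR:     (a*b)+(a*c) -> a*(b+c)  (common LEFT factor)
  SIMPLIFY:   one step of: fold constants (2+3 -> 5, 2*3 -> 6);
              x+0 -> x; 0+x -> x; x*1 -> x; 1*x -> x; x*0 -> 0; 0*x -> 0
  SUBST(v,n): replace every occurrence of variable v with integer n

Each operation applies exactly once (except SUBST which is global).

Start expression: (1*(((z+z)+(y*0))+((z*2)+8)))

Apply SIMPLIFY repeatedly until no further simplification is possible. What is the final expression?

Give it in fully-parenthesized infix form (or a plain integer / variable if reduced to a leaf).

Start: (1*(((z+z)+(y*0))+((z*2)+8)))
Step 1: at root: (1*(((z+z)+(y*0))+((z*2)+8))) -> (((z+z)+(y*0))+((z*2)+8)); overall: (1*(((z+z)+(y*0))+((z*2)+8))) -> (((z+z)+(y*0))+((z*2)+8))
Step 2: at LR: (y*0) -> 0; overall: (((z+z)+(y*0))+((z*2)+8)) -> (((z+z)+0)+((z*2)+8))
Step 3: at L: ((z+z)+0) -> (z+z); overall: (((z+z)+0)+((z*2)+8)) -> ((z+z)+((z*2)+8))
Fixed point: ((z+z)+((z*2)+8))

Answer: ((z+z)+((z*2)+8))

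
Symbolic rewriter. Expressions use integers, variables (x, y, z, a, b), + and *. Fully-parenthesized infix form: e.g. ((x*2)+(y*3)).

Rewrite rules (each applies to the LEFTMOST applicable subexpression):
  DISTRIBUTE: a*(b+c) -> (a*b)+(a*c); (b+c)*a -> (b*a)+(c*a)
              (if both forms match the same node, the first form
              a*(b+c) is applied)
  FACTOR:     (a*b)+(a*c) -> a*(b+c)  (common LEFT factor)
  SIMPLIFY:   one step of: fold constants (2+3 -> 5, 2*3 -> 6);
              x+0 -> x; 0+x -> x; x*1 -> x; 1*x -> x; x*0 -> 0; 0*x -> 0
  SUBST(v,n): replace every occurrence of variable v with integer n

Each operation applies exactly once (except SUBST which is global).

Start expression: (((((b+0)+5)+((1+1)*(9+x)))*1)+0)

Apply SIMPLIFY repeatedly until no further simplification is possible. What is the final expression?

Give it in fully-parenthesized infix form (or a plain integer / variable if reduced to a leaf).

Start: (((((b+0)+5)+((1+1)*(9+x)))*1)+0)
Step 1: at root: (((((b+0)+5)+((1+1)*(9+x)))*1)+0) -> ((((b+0)+5)+((1+1)*(9+x)))*1); overall: (((((b+0)+5)+((1+1)*(9+x)))*1)+0) -> ((((b+0)+5)+((1+1)*(9+x)))*1)
Step 2: at root: ((((b+0)+5)+((1+1)*(9+x)))*1) -> (((b+0)+5)+((1+1)*(9+x))); overall: ((((b+0)+5)+((1+1)*(9+x)))*1) -> (((b+0)+5)+((1+1)*(9+x)))
Step 3: at LL: (b+0) -> b; overall: (((b+0)+5)+((1+1)*(9+x))) -> ((b+5)+((1+1)*(9+x)))
Step 4: at RL: (1+1) -> 2; overall: ((b+5)+((1+1)*(9+x))) -> ((b+5)+(2*(9+x)))
Fixed point: ((b+5)+(2*(9+x)))

Answer: ((b+5)+(2*(9+x)))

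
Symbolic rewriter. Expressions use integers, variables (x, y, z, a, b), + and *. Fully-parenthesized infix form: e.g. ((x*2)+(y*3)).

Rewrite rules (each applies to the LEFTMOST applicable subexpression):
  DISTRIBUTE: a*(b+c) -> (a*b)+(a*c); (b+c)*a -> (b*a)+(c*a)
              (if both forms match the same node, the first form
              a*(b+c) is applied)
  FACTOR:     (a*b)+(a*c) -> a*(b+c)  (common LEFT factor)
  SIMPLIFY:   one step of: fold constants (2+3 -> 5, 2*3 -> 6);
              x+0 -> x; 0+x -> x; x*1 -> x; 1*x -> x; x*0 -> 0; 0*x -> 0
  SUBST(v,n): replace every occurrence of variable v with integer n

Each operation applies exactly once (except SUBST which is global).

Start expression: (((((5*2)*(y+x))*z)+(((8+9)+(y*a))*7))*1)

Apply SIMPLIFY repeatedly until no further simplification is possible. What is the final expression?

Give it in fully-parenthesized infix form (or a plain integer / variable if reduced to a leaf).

Start: (((((5*2)*(y+x))*z)+(((8+9)+(y*a))*7))*1)
Step 1: at root: (((((5*2)*(y+x))*z)+(((8+9)+(y*a))*7))*1) -> ((((5*2)*(y+x))*z)+(((8+9)+(y*a))*7)); overall: (((((5*2)*(y+x))*z)+(((8+9)+(y*a))*7))*1) -> ((((5*2)*(y+x))*z)+(((8+9)+(y*a))*7))
Step 2: at LLL: (5*2) -> 10; overall: ((((5*2)*(y+x))*z)+(((8+9)+(y*a))*7)) -> (((10*(y+x))*z)+(((8+9)+(y*a))*7))
Step 3: at RLL: (8+9) -> 17; overall: (((10*(y+x))*z)+(((8+9)+(y*a))*7)) -> (((10*(y+x))*z)+((17+(y*a))*7))
Fixed point: (((10*(y+x))*z)+((17+(y*a))*7))

Answer: (((10*(y+x))*z)+((17+(y*a))*7))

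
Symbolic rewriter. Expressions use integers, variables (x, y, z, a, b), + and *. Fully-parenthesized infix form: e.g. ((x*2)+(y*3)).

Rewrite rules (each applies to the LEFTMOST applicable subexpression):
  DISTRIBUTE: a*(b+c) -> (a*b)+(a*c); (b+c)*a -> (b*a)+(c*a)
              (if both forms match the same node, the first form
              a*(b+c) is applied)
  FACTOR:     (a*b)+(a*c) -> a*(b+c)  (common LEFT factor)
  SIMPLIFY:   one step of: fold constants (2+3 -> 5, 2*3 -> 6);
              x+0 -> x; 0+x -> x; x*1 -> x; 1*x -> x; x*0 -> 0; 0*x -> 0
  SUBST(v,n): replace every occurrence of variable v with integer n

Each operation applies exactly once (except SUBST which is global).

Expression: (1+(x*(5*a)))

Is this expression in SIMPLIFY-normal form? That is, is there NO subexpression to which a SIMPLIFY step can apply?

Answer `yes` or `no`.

Expression: (1+(x*(5*a)))
Scanning for simplifiable subexpressions (pre-order)...
  at root: (1+(x*(5*a))) (not simplifiable)
  at R: (x*(5*a)) (not simplifiable)
  at RR: (5*a) (not simplifiable)
Result: no simplifiable subexpression found -> normal form.

Answer: yes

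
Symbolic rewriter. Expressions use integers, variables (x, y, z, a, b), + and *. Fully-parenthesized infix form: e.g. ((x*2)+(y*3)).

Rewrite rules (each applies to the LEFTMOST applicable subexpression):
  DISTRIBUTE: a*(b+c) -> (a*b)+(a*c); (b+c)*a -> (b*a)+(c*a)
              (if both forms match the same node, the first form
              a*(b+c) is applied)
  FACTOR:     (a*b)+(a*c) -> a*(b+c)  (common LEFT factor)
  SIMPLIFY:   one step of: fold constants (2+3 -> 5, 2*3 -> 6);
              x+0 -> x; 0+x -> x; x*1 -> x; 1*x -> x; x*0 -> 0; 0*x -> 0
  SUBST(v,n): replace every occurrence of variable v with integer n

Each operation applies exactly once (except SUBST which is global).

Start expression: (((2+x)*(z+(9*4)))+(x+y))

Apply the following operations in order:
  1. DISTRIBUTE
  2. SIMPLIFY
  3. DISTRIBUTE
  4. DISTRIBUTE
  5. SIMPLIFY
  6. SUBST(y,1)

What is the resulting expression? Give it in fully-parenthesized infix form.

Answer: ((((2*z)+(x*z))+(72+(x*36)))+(x+1))

Derivation:
Start: (((2+x)*(z+(9*4)))+(x+y))
Apply DISTRIBUTE at L (target: ((2+x)*(z+(9*4)))): (((2+x)*(z+(9*4)))+(x+y)) -> ((((2+x)*z)+((2+x)*(9*4)))+(x+y))
Apply SIMPLIFY at LRR (target: (9*4)): ((((2+x)*z)+((2+x)*(9*4)))+(x+y)) -> ((((2+x)*z)+((2+x)*36))+(x+y))
Apply DISTRIBUTE at LL (target: ((2+x)*z)): ((((2+x)*z)+((2+x)*36))+(x+y)) -> ((((2*z)+(x*z))+((2+x)*36))+(x+y))
Apply DISTRIBUTE at LR (target: ((2+x)*36)): ((((2*z)+(x*z))+((2+x)*36))+(x+y)) -> ((((2*z)+(x*z))+((2*36)+(x*36)))+(x+y))
Apply SIMPLIFY at LRL (target: (2*36)): ((((2*z)+(x*z))+((2*36)+(x*36)))+(x+y)) -> ((((2*z)+(x*z))+(72+(x*36)))+(x+y))
Apply SUBST(y,1): ((((2*z)+(x*z))+(72+(x*36)))+(x+y)) -> ((((2*z)+(x*z))+(72+(x*36)))+(x+1))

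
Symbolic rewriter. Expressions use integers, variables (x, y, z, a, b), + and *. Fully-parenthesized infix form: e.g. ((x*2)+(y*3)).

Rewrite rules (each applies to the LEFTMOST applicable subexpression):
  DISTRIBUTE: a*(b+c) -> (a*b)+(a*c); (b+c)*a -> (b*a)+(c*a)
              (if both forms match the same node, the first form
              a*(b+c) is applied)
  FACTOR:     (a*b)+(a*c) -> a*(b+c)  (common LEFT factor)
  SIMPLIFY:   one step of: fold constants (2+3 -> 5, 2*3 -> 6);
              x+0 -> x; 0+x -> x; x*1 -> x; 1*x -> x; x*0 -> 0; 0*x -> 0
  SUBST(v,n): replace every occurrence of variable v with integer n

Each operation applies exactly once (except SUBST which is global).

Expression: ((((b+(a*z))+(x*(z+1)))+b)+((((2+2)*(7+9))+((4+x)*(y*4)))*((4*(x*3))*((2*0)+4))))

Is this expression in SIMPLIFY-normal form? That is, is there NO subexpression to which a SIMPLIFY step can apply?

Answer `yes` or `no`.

Answer: no

Derivation:
Expression: ((((b+(a*z))+(x*(z+1)))+b)+((((2+2)*(7+9))+((4+x)*(y*4)))*((4*(x*3))*((2*0)+4))))
Scanning for simplifiable subexpressions (pre-order)...
  at root: ((((b+(a*z))+(x*(z+1)))+b)+((((2+2)*(7+9))+((4+x)*(y*4)))*((4*(x*3))*((2*0)+4)))) (not simplifiable)
  at L: (((b+(a*z))+(x*(z+1)))+b) (not simplifiable)
  at LL: ((b+(a*z))+(x*(z+1))) (not simplifiable)
  at LLL: (b+(a*z)) (not simplifiable)
  at LLLR: (a*z) (not simplifiable)
  at LLR: (x*(z+1)) (not simplifiable)
  at LLRR: (z+1) (not simplifiable)
  at R: ((((2+2)*(7+9))+((4+x)*(y*4)))*((4*(x*3))*((2*0)+4))) (not simplifiable)
  at RL: (((2+2)*(7+9))+((4+x)*(y*4))) (not simplifiable)
  at RLL: ((2+2)*(7+9)) (not simplifiable)
  at RLLL: (2+2) (SIMPLIFIABLE)
  at RLLR: (7+9) (SIMPLIFIABLE)
  at RLR: ((4+x)*(y*4)) (not simplifiable)
  at RLRL: (4+x) (not simplifiable)
  at RLRR: (y*4) (not simplifiable)
  at RR: ((4*(x*3))*((2*0)+4)) (not simplifiable)
  at RRL: (4*(x*3)) (not simplifiable)
  at RRLR: (x*3) (not simplifiable)
  at RRR: ((2*0)+4) (not simplifiable)
  at RRRL: (2*0) (SIMPLIFIABLE)
Found simplifiable subexpr at path RLLL: (2+2)
One SIMPLIFY step would give: ((((b+(a*z))+(x*(z+1)))+b)+(((4*(7+9))+((4+x)*(y*4)))*((4*(x*3))*((2*0)+4))))
-> NOT in normal form.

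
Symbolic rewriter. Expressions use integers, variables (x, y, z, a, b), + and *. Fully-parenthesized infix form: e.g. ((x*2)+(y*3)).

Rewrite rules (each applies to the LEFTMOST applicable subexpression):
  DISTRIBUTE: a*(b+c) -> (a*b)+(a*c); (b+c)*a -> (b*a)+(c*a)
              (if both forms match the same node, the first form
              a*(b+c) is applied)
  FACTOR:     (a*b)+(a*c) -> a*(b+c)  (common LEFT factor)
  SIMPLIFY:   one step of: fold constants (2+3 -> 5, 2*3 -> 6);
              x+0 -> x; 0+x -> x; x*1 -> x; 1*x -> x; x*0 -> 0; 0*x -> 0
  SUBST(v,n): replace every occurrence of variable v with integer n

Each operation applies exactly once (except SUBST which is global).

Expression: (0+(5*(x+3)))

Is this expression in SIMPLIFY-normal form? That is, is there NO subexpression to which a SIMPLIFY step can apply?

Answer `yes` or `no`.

Expression: (0+(5*(x+3)))
Scanning for simplifiable subexpressions (pre-order)...
  at root: (0+(5*(x+3))) (SIMPLIFIABLE)
  at R: (5*(x+3)) (not simplifiable)
  at RR: (x+3) (not simplifiable)
Found simplifiable subexpr at path root: (0+(5*(x+3)))
One SIMPLIFY step would give: (5*(x+3))
-> NOT in normal form.

Answer: no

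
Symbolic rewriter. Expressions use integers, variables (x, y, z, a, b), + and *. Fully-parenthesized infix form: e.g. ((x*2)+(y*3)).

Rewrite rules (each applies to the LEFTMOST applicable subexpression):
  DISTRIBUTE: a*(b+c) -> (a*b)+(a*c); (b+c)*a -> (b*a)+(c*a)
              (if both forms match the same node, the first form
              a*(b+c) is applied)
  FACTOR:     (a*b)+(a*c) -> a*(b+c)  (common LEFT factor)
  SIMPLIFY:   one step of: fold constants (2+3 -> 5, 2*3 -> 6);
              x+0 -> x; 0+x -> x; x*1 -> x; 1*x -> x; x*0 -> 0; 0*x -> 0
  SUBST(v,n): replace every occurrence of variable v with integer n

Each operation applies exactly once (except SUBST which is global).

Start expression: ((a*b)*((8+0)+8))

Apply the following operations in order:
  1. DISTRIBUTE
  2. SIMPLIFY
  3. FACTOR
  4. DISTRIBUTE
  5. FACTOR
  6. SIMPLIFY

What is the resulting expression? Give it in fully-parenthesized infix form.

Start: ((a*b)*((8+0)+8))
Apply DISTRIBUTE at root (target: ((a*b)*((8+0)+8))): ((a*b)*((8+0)+8)) -> (((a*b)*(8+0))+((a*b)*8))
Apply SIMPLIFY at LR (target: (8+0)): (((a*b)*(8+0))+((a*b)*8)) -> (((a*b)*8)+((a*b)*8))
Apply FACTOR at root (target: (((a*b)*8)+((a*b)*8))): (((a*b)*8)+((a*b)*8)) -> ((a*b)*(8+8))
Apply DISTRIBUTE at root (target: ((a*b)*(8+8))): ((a*b)*(8+8)) -> (((a*b)*8)+((a*b)*8))
Apply FACTOR at root (target: (((a*b)*8)+((a*b)*8))): (((a*b)*8)+((a*b)*8)) -> ((a*b)*(8+8))
Apply SIMPLIFY at R (target: (8+8)): ((a*b)*(8+8)) -> ((a*b)*16)

Answer: ((a*b)*16)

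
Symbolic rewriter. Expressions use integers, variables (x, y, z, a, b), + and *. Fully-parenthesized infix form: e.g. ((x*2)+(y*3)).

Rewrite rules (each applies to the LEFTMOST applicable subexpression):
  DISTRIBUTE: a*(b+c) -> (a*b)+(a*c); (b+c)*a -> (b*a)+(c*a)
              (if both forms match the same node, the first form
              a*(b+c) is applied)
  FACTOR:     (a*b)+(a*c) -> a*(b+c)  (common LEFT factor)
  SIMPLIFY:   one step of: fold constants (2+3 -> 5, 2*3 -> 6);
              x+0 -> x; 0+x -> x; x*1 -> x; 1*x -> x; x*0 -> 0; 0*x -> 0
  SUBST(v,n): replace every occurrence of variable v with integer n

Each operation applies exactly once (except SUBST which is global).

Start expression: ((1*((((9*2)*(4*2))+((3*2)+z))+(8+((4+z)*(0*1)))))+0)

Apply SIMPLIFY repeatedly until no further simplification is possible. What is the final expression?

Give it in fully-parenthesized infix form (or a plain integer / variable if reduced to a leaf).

Start: ((1*((((9*2)*(4*2))+((3*2)+z))+(8+((4+z)*(0*1)))))+0)
Step 1: at root: ((1*((((9*2)*(4*2))+((3*2)+z))+(8+((4+z)*(0*1)))))+0) -> (1*((((9*2)*(4*2))+((3*2)+z))+(8+((4+z)*(0*1))))); overall: ((1*((((9*2)*(4*2))+((3*2)+z))+(8+((4+z)*(0*1)))))+0) -> (1*((((9*2)*(4*2))+((3*2)+z))+(8+((4+z)*(0*1)))))
Step 2: at root: (1*((((9*2)*(4*2))+((3*2)+z))+(8+((4+z)*(0*1))))) -> ((((9*2)*(4*2))+((3*2)+z))+(8+((4+z)*(0*1)))); overall: (1*((((9*2)*(4*2))+((3*2)+z))+(8+((4+z)*(0*1))))) -> ((((9*2)*(4*2))+((3*2)+z))+(8+((4+z)*(0*1))))
Step 3: at LLL: (9*2) -> 18; overall: ((((9*2)*(4*2))+((3*2)+z))+(8+((4+z)*(0*1)))) -> (((18*(4*2))+((3*2)+z))+(8+((4+z)*(0*1))))
Step 4: at LLR: (4*2) -> 8; overall: (((18*(4*2))+((3*2)+z))+(8+((4+z)*(0*1)))) -> (((18*8)+((3*2)+z))+(8+((4+z)*(0*1))))
Step 5: at LL: (18*8) -> 144; overall: (((18*8)+((3*2)+z))+(8+((4+z)*(0*1)))) -> ((144+((3*2)+z))+(8+((4+z)*(0*1))))
Step 6: at LRL: (3*2) -> 6; overall: ((144+((3*2)+z))+(8+((4+z)*(0*1)))) -> ((144+(6+z))+(8+((4+z)*(0*1))))
Step 7: at RRR: (0*1) -> 0; overall: ((144+(6+z))+(8+((4+z)*(0*1)))) -> ((144+(6+z))+(8+((4+z)*0)))
Step 8: at RR: ((4+z)*0) -> 0; overall: ((144+(6+z))+(8+((4+z)*0))) -> ((144+(6+z))+(8+0))
Step 9: at R: (8+0) -> 8; overall: ((144+(6+z))+(8+0)) -> ((144+(6+z))+8)
Fixed point: ((144+(6+z))+8)

Answer: ((144+(6+z))+8)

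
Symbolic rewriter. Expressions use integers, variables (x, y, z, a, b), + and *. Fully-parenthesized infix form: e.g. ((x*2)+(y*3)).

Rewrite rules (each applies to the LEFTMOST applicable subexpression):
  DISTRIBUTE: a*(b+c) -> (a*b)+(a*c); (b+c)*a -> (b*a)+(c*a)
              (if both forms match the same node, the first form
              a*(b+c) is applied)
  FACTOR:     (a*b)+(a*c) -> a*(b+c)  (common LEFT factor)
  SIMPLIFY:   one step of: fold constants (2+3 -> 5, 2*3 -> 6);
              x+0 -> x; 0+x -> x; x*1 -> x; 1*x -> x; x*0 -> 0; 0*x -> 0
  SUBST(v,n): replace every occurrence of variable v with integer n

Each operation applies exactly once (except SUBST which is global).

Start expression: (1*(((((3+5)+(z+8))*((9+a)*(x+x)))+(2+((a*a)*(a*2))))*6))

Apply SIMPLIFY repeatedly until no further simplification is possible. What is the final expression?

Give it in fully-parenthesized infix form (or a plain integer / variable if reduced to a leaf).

Start: (1*(((((3+5)+(z+8))*((9+a)*(x+x)))+(2+((a*a)*(a*2))))*6))
Step 1: at root: (1*(((((3+5)+(z+8))*((9+a)*(x+x)))+(2+((a*a)*(a*2))))*6)) -> (((((3+5)+(z+8))*((9+a)*(x+x)))+(2+((a*a)*(a*2))))*6); overall: (1*(((((3+5)+(z+8))*((9+a)*(x+x)))+(2+((a*a)*(a*2))))*6)) -> (((((3+5)+(z+8))*((9+a)*(x+x)))+(2+((a*a)*(a*2))))*6)
Step 2: at LLLL: (3+5) -> 8; overall: (((((3+5)+(z+8))*((9+a)*(x+x)))+(2+((a*a)*(a*2))))*6) -> ((((8+(z+8))*((9+a)*(x+x)))+(2+((a*a)*(a*2))))*6)
Fixed point: ((((8+(z+8))*((9+a)*(x+x)))+(2+((a*a)*(a*2))))*6)

Answer: ((((8+(z+8))*((9+a)*(x+x)))+(2+((a*a)*(a*2))))*6)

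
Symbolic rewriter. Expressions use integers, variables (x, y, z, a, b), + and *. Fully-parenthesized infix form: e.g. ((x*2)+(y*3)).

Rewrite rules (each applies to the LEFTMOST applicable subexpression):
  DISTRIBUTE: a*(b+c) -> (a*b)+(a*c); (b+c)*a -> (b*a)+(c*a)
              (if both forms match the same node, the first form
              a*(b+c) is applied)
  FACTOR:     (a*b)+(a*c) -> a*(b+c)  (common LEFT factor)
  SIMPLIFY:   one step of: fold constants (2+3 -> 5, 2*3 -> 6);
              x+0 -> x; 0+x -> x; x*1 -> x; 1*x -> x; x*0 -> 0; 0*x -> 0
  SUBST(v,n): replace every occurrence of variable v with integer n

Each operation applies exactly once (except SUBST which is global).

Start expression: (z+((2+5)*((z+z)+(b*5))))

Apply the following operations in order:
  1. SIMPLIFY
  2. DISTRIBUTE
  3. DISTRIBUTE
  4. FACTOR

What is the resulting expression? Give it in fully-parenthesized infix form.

Answer: (z+((7*(z+z))+(7*(b*5))))

Derivation:
Start: (z+((2+5)*((z+z)+(b*5))))
Apply SIMPLIFY at RL (target: (2+5)): (z+((2+5)*((z+z)+(b*5)))) -> (z+(7*((z+z)+(b*5))))
Apply DISTRIBUTE at R (target: (7*((z+z)+(b*5)))): (z+(7*((z+z)+(b*5)))) -> (z+((7*(z+z))+(7*(b*5))))
Apply DISTRIBUTE at RL (target: (7*(z+z))): (z+((7*(z+z))+(7*(b*5)))) -> (z+(((7*z)+(7*z))+(7*(b*5))))
Apply FACTOR at RL (target: ((7*z)+(7*z))): (z+(((7*z)+(7*z))+(7*(b*5)))) -> (z+((7*(z+z))+(7*(b*5))))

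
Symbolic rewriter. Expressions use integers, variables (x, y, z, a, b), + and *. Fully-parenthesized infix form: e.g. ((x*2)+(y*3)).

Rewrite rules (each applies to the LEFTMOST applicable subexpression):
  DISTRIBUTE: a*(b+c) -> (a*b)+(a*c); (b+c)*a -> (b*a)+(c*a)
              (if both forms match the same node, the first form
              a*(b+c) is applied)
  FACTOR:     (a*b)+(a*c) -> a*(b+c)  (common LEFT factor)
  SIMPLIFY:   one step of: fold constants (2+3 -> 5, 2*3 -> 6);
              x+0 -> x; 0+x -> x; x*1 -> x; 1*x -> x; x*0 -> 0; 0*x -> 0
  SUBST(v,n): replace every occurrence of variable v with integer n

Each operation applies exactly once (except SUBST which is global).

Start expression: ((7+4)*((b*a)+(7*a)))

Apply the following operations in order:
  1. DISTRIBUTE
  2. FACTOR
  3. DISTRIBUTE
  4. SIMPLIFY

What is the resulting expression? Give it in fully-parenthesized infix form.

Start: ((7+4)*((b*a)+(7*a)))
Apply DISTRIBUTE at root (target: ((7+4)*((b*a)+(7*a)))): ((7+4)*((b*a)+(7*a))) -> (((7+4)*(b*a))+((7+4)*(7*a)))
Apply FACTOR at root (target: (((7+4)*(b*a))+((7+4)*(7*a)))): (((7+4)*(b*a))+((7+4)*(7*a))) -> ((7+4)*((b*a)+(7*a)))
Apply DISTRIBUTE at root (target: ((7+4)*((b*a)+(7*a)))): ((7+4)*((b*a)+(7*a))) -> (((7+4)*(b*a))+((7+4)*(7*a)))
Apply SIMPLIFY at LL (target: (7+4)): (((7+4)*(b*a))+((7+4)*(7*a))) -> ((11*(b*a))+((7+4)*(7*a)))

Answer: ((11*(b*a))+((7+4)*(7*a)))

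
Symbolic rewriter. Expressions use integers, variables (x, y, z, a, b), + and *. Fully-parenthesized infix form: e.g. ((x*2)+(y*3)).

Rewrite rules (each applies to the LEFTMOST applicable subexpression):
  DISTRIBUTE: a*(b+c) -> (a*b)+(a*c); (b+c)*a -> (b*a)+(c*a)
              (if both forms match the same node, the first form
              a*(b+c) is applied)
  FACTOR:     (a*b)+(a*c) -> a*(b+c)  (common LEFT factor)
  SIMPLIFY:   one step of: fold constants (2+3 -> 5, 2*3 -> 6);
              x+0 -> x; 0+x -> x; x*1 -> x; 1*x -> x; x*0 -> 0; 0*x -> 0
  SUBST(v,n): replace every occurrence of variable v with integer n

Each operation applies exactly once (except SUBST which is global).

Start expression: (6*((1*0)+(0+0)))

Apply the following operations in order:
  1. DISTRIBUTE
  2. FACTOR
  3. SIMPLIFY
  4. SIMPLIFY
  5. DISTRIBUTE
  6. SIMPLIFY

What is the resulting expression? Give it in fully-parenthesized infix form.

Start: (6*((1*0)+(0+0)))
Apply DISTRIBUTE at root (target: (6*((1*0)+(0+0)))): (6*((1*0)+(0+0))) -> ((6*(1*0))+(6*(0+0)))
Apply FACTOR at root (target: ((6*(1*0))+(6*(0+0)))): ((6*(1*0))+(6*(0+0))) -> (6*((1*0)+(0+0)))
Apply SIMPLIFY at RL (target: (1*0)): (6*((1*0)+(0+0))) -> (6*(0+(0+0)))
Apply SIMPLIFY at R (target: (0+(0+0))): (6*(0+(0+0))) -> (6*(0+0))
Apply DISTRIBUTE at root (target: (6*(0+0))): (6*(0+0)) -> ((6*0)+(6*0))
Apply SIMPLIFY at L (target: (6*0)): ((6*0)+(6*0)) -> (0+(6*0))

Answer: (0+(6*0))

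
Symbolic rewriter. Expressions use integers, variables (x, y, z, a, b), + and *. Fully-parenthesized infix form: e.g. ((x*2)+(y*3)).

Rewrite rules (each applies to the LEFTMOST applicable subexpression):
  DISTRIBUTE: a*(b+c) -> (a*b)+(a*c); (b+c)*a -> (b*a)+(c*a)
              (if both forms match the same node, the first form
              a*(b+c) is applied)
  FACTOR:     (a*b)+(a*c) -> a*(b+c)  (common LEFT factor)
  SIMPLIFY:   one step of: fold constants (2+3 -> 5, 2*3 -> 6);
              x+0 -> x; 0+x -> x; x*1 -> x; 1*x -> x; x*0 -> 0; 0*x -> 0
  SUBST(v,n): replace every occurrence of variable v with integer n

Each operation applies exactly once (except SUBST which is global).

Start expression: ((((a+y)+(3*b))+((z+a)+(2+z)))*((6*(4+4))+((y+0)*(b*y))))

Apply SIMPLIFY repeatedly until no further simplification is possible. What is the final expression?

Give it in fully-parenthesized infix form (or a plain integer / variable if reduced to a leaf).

Answer: ((((a+y)+(3*b))+((z+a)+(2+z)))*(48+(y*(b*y))))

Derivation:
Start: ((((a+y)+(3*b))+((z+a)+(2+z)))*((6*(4+4))+((y+0)*(b*y))))
Step 1: at RLR: (4+4) -> 8; overall: ((((a+y)+(3*b))+((z+a)+(2+z)))*((6*(4+4))+((y+0)*(b*y)))) -> ((((a+y)+(3*b))+((z+a)+(2+z)))*((6*8)+((y+0)*(b*y))))
Step 2: at RL: (6*8) -> 48; overall: ((((a+y)+(3*b))+((z+a)+(2+z)))*((6*8)+((y+0)*(b*y)))) -> ((((a+y)+(3*b))+((z+a)+(2+z)))*(48+((y+0)*(b*y))))
Step 3: at RRL: (y+0) -> y; overall: ((((a+y)+(3*b))+((z+a)+(2+z)))*(48+((y+0)*(b*y)))) -> ((((a+y)+(3*b))+((z+a)+(2+z)))*(48+(y*(b*y))))
Fixed point: ((((a+y)+(3*b))+((z+a)+(2+z)))*(48+(y*(b*y))))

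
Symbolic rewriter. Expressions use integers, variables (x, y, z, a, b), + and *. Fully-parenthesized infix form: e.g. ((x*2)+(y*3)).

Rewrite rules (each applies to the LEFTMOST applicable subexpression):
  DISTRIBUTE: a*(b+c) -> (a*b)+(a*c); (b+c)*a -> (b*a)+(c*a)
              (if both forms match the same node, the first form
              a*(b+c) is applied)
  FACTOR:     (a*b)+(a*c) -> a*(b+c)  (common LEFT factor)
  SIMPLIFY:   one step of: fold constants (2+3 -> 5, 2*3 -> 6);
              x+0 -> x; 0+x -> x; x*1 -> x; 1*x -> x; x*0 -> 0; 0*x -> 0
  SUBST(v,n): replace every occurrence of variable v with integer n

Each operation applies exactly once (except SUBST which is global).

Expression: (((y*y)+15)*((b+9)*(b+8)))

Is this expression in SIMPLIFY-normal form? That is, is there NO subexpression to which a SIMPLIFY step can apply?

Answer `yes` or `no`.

Expression: (((y*y)+15)*((b+9)*(b+8)))
Scanning for simplifiable subexpressions (pre-order)...
  at root: (((y*y)+15)*((b+9)*(b+8))) (not simplifiable)
  at L: ((y*y)+15) (not simplifiable)
  at LL: (y*y) (not simplifiable)
  at R: ((b+9)*(b+8)) (not simplifiable)
  at RL: (b+9) (not simplifiable)
  at RR: (b+8) (not simplifiable)
Result: no simplifiable subexpression found -> normal form.

Answer: yes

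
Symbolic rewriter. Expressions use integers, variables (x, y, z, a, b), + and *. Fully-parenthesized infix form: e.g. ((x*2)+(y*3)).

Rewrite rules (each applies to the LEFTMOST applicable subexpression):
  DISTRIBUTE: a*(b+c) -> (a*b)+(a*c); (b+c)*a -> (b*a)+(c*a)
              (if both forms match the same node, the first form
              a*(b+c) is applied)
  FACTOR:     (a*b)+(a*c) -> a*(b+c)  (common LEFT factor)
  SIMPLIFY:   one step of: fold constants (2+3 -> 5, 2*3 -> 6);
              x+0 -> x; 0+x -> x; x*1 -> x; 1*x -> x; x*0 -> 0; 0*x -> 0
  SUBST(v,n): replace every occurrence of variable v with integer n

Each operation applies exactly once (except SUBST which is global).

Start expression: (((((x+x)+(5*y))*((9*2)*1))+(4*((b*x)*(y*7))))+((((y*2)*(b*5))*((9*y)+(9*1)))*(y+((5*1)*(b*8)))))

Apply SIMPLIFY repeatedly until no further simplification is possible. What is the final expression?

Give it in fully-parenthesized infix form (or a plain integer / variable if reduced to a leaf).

Answer: (((((x+x)+(5*y))*18)+(4*((b*x)*(y*7))))+((((y*2)*(b*5))*((9*y)+9))*(y+(5*(b*8)))))

Derivation:
Start: (((((x+x)+(5*y))*((9*2)*1))+(4*((b*x)*(y*7))))+((((y*2)*(b*5))*((9*y)+(9*1)))*(y+((5*1)*(b*8)))))
Step 1: at LLR: ((9*2)*1) -> (9*2); overall: (((((x+x)+(5*y))*((9*2)*1))+(4*((b*x)*(y*7))))+((((y*2)*(b*5))*((9*y)+(9*1)))*(y+((5*1)*(b*8))))) -> (((((x+x)+(5*y))*(9*2))+(4*((b*x)*(y*7))))+((((y*2)*(b*5))*((9*y)+(9*1)))*(y+((5*1)*(b*8)))))
Step 2: at LLR: (9*2) -> 18; overall: (((((x+x)+(5*y))*(9*2))+(4*((b*x)*(y*7))))+((((y*2)*(b*5))*((9*y)+(9*1)))*(y+((5*1)*(b*8))))) -> (((((x+x)+(5*y))*18)+(4*((b*x)*(y*7))))+((((y*2)*(b*5))*((9*y)+(9*1)))*(y+((5*1)*(b*8)))))
Step 3: at RLRR: (9*1) -> 9; overall: (((((x+x)+(5*y))*18)+(4*((b*x)*(y*7))))+((((y*2)*(b*5))*((9*y)+(9*1)))*(y+((5*1)*(b*8))))) -> (((((x+x)+(5*y))*18)+(4*((b*x)*(y*7))))+((((y*2)*(b*5))*((9*y)+9))*(y+((5*1)*(b*8)))))
Step 4: at RRRL: (5*1) -> 5; overall: (((((x+x)+(5*y))*18)+(4*((b*x)*(y*7))))+((((y*2)*(b*5))*((9*y)+9))*(y+((5*1)*(b*8))))) -> (((((x+x)+(5*y))*18)+(4*((b*x)*(y*7))))+((((y*2)*(b*5))*((9*y)+9))*(y+(5*(b*8)))))
Fixed point: (((((x+x)+(5*y))*18)+(4*((b*x)*(y*7))))+((((y*2)*(b*5))*((9*y)+9))*(y+(5*(b*8)))))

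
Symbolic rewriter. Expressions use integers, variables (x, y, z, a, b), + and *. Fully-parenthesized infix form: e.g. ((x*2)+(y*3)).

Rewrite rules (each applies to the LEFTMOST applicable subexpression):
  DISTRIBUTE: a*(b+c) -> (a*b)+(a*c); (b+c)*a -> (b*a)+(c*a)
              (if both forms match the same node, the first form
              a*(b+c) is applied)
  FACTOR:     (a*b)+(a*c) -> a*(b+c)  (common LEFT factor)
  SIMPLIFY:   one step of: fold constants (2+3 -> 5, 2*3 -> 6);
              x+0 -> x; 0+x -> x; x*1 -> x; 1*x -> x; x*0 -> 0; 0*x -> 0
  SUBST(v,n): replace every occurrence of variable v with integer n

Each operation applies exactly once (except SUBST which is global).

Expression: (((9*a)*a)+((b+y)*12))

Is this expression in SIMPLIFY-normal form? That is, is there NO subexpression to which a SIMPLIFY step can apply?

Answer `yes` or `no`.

Answer: yes

Derivation:
Expression: (((9*a)*a)+((b+y)*12))
Scanning for simplifiable subexpressions (pre-order)...
  at root: (((9*a)*a)+((b+y)*12)) (not simplifiable)
  at L: ((9*a)*a) (not simplifiable)
  at LL: (9*a) (not simplifiable)
  at R: ((b+y)*12) (not simplifiable)
  at RL: (b+y) (not simplifiable)
Result: no simplifiable subexpression found -> normal form.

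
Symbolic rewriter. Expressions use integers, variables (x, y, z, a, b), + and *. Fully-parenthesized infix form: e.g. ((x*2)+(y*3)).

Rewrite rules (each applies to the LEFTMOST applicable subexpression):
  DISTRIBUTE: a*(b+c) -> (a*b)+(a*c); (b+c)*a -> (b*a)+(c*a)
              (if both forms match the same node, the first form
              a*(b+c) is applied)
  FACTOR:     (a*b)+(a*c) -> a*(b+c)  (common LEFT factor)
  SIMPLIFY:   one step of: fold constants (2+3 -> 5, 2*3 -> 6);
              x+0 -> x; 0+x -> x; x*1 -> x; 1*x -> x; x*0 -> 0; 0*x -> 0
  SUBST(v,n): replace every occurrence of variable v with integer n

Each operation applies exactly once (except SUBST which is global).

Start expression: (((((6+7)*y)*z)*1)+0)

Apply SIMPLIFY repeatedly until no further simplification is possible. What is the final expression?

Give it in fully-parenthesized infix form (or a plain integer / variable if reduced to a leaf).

Start: (((((6+7)*y)*z)*1)+0)
Step 1: at root: (((((6+7)*y)*z)*1)+0) -> ((((6+7)*y)*z)*1); overall: (((((6+7)*y)*z)*1)+0) -> ((((6+7)*y)*z)*1)
Step 2: at root: ((((6+7)*y)*z)*1) -> (((6+7)*y)*z); overall: ((((6+7)*y)*z)*1) -> (((6+7)*y)*z)
Step 3: at LL: (6+7) -> 13; overall: (((6+7)*y)*z) -> ((13*y)*z)
Fixed point: ((13*y)*z)

Answer: ((13*y)*z)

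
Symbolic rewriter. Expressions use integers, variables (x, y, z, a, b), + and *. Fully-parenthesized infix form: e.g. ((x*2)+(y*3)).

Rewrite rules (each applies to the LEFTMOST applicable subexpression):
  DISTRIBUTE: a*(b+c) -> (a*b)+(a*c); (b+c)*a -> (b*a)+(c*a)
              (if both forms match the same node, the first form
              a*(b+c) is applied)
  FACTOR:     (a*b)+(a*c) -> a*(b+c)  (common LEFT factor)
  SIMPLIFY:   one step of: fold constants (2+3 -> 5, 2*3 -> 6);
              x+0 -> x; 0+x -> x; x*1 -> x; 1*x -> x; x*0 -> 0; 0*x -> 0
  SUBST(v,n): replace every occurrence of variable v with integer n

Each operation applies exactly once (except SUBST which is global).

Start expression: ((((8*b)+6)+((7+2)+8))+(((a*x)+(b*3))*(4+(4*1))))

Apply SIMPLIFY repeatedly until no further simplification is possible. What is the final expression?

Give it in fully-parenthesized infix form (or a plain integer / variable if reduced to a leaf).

Start: ((((8*b)+6)+((7+2)+8))+(((a*x)+(b*3))*(4+(4*1))))
Step 1: at LRL: (7+2) -> 9; overall: ((((8*b)+6)+((7+2)+8))+(((a*x)+(b*3))*(4+(4*1)))) -> ((((8*b)+6)+(9+8))+(((a*x)+(b*3))*(4+(4*1))))
Step 2: at LR: (9+8) -> 17; overall: ((((8*b)+6)+(9+8))+(((a*x)+(b*3))*(4+(4*1)))) -> ((((8*b)+6)+17)+(((a*x)+(b*3))*(4+(4*1))))
Step 3: at RRR: (4*1) -> 4; overall: ((((8*b)+6)+17)+(((a*x)+(b*3))*(4+(4*1)))) -> ((((8*b)+6)+17)+(((a*x)+(b*3))*(4+4)))
Step 4: at RR: (4+4) -> 8; overall: ((((8*b)+6)+17)+(((a*x)+(b*3))*(4+4))) -> ((((8*b)+6)+17)+(((a*x)+(b*3))*8))
Fixed point: ((((8*b)+6)+17)+(((a*x)+(b*3))*8))

Answer: ((((8*b)+6)+17)+(((a*x)+(b*3))*8))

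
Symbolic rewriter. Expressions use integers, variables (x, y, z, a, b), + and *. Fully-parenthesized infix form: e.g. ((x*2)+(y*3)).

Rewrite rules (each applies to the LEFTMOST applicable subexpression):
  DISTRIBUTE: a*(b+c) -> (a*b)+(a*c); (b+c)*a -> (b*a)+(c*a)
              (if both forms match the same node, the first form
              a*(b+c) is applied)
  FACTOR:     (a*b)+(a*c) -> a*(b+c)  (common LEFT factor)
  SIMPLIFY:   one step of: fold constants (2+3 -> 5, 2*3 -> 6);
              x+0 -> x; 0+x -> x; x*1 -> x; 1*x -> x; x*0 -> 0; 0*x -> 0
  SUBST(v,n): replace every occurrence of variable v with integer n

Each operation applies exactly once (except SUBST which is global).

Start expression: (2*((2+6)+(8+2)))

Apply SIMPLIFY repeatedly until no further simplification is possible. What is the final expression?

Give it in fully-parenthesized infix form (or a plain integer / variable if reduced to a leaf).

Start: (2*((2+6)+(8+2)))
Step 1: at RL: (2+6) -> 8; overall: (2*((2+6)+(8+2))) -> (2*(8+(8+2)))
Step 2: at RR: (8+2) -> 10; overall: (2*(8+(8+2))) -> (2*(8+10))
Step 3: at R: (8+10) -> 18; overall: (2*(8+10)) -> (2*18)
Step 4: at root: (2*18) -> 36; overall: (2*18) -> 36
Fixed point: 36

Answer: 36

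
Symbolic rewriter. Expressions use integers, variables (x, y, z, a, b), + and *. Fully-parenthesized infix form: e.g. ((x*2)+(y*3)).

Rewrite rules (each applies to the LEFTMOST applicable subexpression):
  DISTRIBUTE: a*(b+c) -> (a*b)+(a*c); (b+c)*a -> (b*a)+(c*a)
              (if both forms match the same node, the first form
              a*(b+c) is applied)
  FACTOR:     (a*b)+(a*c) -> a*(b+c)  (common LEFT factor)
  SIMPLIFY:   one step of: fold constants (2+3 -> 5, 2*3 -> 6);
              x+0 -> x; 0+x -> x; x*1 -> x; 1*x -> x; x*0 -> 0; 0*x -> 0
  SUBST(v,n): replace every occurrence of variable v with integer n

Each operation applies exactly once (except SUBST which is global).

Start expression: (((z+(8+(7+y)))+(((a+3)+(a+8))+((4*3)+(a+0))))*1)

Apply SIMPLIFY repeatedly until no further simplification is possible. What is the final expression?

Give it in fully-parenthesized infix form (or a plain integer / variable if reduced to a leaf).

Answer: ((z+(8+(7+y)))+(((a+3)+(a+8))+(12+a)))

Derivation:
Start: (((z+(8+(7+y)))+(((a+3)+(a+8))+((4*3)+(a+0))))*1)
Step 1: at root: (((z+(8+(7+y)))+(((a+3)+(a+8))+((4*3)+(a+0))))*1) -> ((z+(8+(7+y)))+(((a+3)+(a+8))+((4*3)+(a+0)))); overall: (((z+(8+(7+y)))+(((a+3)+(a+8))+((4*3)+(a+0))))*1) -> ((z+(8+(7+y)))+(((a+3)+(a+8))+((4*3)+(a+0))))
Step 2: at RRL: (4*3) -> 12; overall: ((z+(8+(7+y)))+(((a+3)+(a+8))+((4*3)+(a+0)))) -> ((z+(8+(7+y)))+(((a+3)+(a+8))+(12+(a+0))))
Step 3: at RRR: (a+0) -> a; overall: ((z+(8+(7+y)))+(((a+3)+(a+8))+(12+(a+0)))) -> ((z+(8+(7+y)))+(((a+3)+(a+8))+(12+a)))
Fixed point: ((z+(8+(7+y)))+(((a+3)+(a+8))+(12+a)))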